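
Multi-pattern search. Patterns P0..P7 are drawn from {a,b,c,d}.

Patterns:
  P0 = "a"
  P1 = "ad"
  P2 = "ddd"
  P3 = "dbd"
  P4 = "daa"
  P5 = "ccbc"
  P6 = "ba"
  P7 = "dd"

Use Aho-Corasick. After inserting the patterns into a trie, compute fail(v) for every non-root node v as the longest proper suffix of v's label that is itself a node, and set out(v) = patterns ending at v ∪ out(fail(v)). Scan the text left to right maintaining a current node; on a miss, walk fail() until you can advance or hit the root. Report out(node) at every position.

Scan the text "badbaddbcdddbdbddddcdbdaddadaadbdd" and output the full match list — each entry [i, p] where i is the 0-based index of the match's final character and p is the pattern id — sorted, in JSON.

Build:
Trie (insert patterns):
  0='ε' goto a→1 b→14 c→10 d→3
  1='a' goto d→2  ←P0
  2='ad' goto ·  ←P1
  3='d' goto a→8 b→6 d→4
  4='dd' goto d→5  ←P7
  5='ddd' goto ·  ←P2
  6='db' goto d→7
  7='dbd' goto ·  ←P3
  8='da' goto a→9
  9='daa' goto ·  ←P4
  10='c' goto c→11
  11='cc' goto b→12
  12='ccb' goto c→13
  13='ccbc' goto ·  ←P5
  14='b' goto a→15
  15='ba' goto ·  ←P6

BFS fail/out derivation:
  fail(1) 'a': from fail(0)=0 chase 'a': 0 ⇒ 0;  out={0}∪out(0)={0}
  fail(3) 'd': from fail(0)=0 chase 'd': 0 ⇒ 0;  out=∅∪out(0)=∅
  fail(10) 'c': from fail(0)=0 chase 'c': 0 ⇒ 0;  out=∅∪out(0)=∅
  fail(14) 'b': from fail(0)=0 chase 'b': 0 ⇒ 0;  out=∅∪out(0)=∅
  fail(2) 'ad': from fail(1)=0 chase 'd': 0 ⇒ 3;  out={1}∪out(3)={1}
  fail(4) 'dd': from fail(3)=0 chase 'd': 0 ⇒ 3;  out={7}∪out(3)={7}
  fail(6) 'db': from fail(3)=0 chase 'b': 0 ⇒ 14;  out=∅∪out(14)=∅
  fail(8) 'da': from fail(3)=0 chase 'a': 0 ⇒ 1;  out=∅∪out(1)={0}
  fail(11) 'cc': from fail(10)=0 chase 'c': 0 ⇒ 10;  out=∅∪out(10)=∅
  fail(15) 'ba': from fail(14)=0 chase 'a': 0 ⇒ 1;  out={6}∪out(1)={0,6}
  fail(5) 'ddd': from fail(4)=3 chase 'd': 3 ⇒ 4;  out={2}∪out(4)={2,7}
  fail(7) 'dbd': from fail(6)=14 chase 'd': 14→0 ⇒ 3;  out={3}∪out(3)={3}
  fail(9) 'daa': from fail(8)=1 chase 'a': 1→0 ⇒ 1;  out={4}∪out(1)={0,4}
  fail(12) 'ccb': from fail(11)=10 chase 'b': 10→0 ⇒ 14;  out=∅∪out(14)=∅
  fail(13) 'ccbc': from fail(12)=14 chase 'c': 14→0 ⇒ 10;  out={5}∪out(10)={5}

Text stream:
pos 0 'b': at 14
pos 1 'a': at 15  ** P0@[1:1],P6@[0:1]
pos 2 'd': at 2 (via fail)  ** P1@[1:2]
pos 3 'b': at 6 (via fail)
pos 4 'a': at 15 (via fail)  ** P0@[4:4],P6@[3:4]
pos 5 'd': at 2 (via fail)  ** P1@[4:5]
pos 6 'd': at 4 (via fail)  ** P7@[5:6]
pos 7 'b': at 6 (via fail)
pos 8 'c': at 10 (via fail)
pos 9 'd': at 3 (via fail)
pos 10 'd': at 4  ** P7@[9:10]
pos 11 'd': at 5  ** P2@[9:11],P7@[10:11]
pos 12 'b': at 6 (via fail)
pos 13 'd': at 7  ** P3@[11:13]
pos 14 'b': at 6 (via fail)
pos 15 'd': at 7  ** P3@[13:15]
pos 16 'd': at 4 (via fail)  ** P7@[15:16]
pos 17 'd': at 5  ** P2@[15:17],P7@[16:17]
pos 18 'd': at 5 (via fail)  ** P2@[16:18],P7@[17:18]
pos 19 'c': at 10 (via fail)
pos 20 'd': at 3 (via fail)
pos 21 'b': at 6
pos 22 'd': at 7  ** P3@[20:22]
pos 23 'a': at 8 (via fail)  ** P0@[23:23]
pos 24 'd': at 2 (via fail)  ** P1@[23:24]
pos 25 'd': at 4 (via fail)  ** P7@[24:25]
pos 26 'a': at 8 (via fail)  ** P0@[26:26]
pos 27 'd': at 2 (via fail)  ** P1@[26:27]
pos 28 'a': at 8 (via fail)  ** P0@[28:28]
pos 29 'a': at 9  ** P0@[29:29],P4@[27:29]
pos 30 'd': at 2 (via fail)  ** P1@[29:30]
pos 31 'b': at 6 (via fail)
pos 32 'd': at 7  ** P3@[30:32]
pos 33 'd': at 4 (via fail)  ** P7@[32:33]

Matches: [[1,0],[1,6],[2,1],[4,0],[4,6],[5,1],[6,7],[10,7],[11,2],[11,7],[13,3],[15,3],[16,7],[17,2],[17,7],[18,2],[18,7],[22,3],[23,0],[24,1],[25,7],[26,0],[27,1],[28,0],[29,0],[29,4],[30,1],[32,3],[33,7]]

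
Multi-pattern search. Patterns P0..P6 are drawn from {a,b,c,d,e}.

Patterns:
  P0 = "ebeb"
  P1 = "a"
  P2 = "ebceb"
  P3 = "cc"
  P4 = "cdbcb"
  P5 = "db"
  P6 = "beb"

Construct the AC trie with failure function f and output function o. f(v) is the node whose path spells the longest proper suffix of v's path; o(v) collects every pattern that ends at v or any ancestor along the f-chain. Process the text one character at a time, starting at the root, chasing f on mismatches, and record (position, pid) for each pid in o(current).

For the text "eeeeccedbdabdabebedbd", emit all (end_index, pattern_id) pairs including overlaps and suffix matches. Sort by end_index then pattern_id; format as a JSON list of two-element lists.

Build automaton:
Trie nodes:
  0='ε' goto a→5 b→17 c→9 d→15 e→1
  1='e' goto b→2
  2='eb' goto c→6 e→3
  3='ebe' goto b→4
  4='ebeb' goto ·  [P0 ends]
  5='a' goto ·  [P1 ends]
  6='ebc' goto e→7
  7='ebce' goto b→8
  8='ebceb' goto ·  [P2 ends]
  9='c' goto c→10 d→11
  10='cc' goto ·  [P3 ends]
  11='cd' goto b→12
  12='cdb' goto c→13
  13='cdbc' goto b→14
  14='cdbcb' goto ·  [P4 ends]
  15='d' goto b→16
  16='db' goto ·  [P5 ends]
  17='b' goto e→18
  18='be' goto b→19
  19='beb' goto ·  [P6 ends]

BFS fail/out derivation:
  fail(1) 'e': from fail(0)=0 chase 'e': 0 ⇒ 0;  out=∅∪out(0)=∅
  fail(5) 'a': from fail(0)=0 chase 'a': 0 ⇒ 0;  out={1}∪out(0)={1}
  fail(9) 'c': from fail(0)=0 chase 'c': 0 ⇒ 0;  out=∅∪out(0)=∅
  fail(15) 'd': from fail(0)=0 chase 'd': 0 ⇒ 0;  out=∅∪out(0)=∅
  fail(17) 'b': from fail(0)=0 chase 'b': 0 ⇒ 0;  out=∅∪out(0)=∅
  fail(2) 'eb': from fail(1)=0 chase 'b': 0 ⇒ 17;  out=∅∪out(17)=∅
  fail(10) 'cc': from fail(9)=0 chase 'c': 0 ⇒ 9;  out={3}∪out(9)={3}
  fail(11) 'cd': from fail(9)=0 chase 'd': 0 ⇒ 15;  out=∅∪out(15)=∅
  fail(16) 'db': from fail(15)=0 chase 'b': 0 ⇒ 17;  out={5}∪out(17)={5}
  fail(18) 'be': from fail(17)=0 chase 'e': 0 ⇒ 1;  out=∅∪out(1)=∅
  fail(3) 'ebe': from fail(2)=17 chase 'e': 17 ⇒ 18;  out=∅∪out(18)=∅
  fail(6) 'ebc': from fail(2)=17 chase 'c': 17→0 ⇒ 9;  out=∅∪out(9)=∅
  fail(12) 'cdb': from fail(11)=15 chase 'b': 15 ⇒ 16;  out=∅∪out(16)={5}
  fail(19) 'beb': from fail(18)=1 chase 'b': 1 ⇒ 2;  out={6}∪out(2)={6}
  fail(4) 'ebeb': from fail(3)=18 chase 'b': 18 ⇒ 19;  out={0}∪out(19)={0,6}
  fail(7) 'ebce': from fail(6)=9 chase 'e': 9→0 ⇒ 1;  out=∅∪out(1)=∅
  fail(13) 'cdbc': from fail(12)=16 chase 'c': 16→17→0 ⇒ 9;  out=∅∪out(9)=∅
  fail(8) 'ebceb': from fail(7)=1 chase 'b': 1 ⇒ 2;  out={2}∪out(2)={2}
  fail(14) 'cdbcb': from fail(13)=9 chase 'b': 9→0 ⇒ 17;  out={4}∪out(17)={4}

Scan:
i=0 'e': node 0→1
i=1 'e': node 1→1 (fail-walked)
i=2 'e': node 1→1 (fail-walked)
i=3 'e': node 1→1 (fail-walked)
i=4 'c': node 1→9 (fail-walked)
i=5 'c': node 9→10  → match P3@[4:5]
i=6 'e': node 10→1 (fail-walked)
i=7 'd': node 1→15 (fail-walked)
i=8 'b': node 15→16  → match P5@[7:8]
i=9 'd': node 16→15 (fail-walked)
i=10 'a': node 15→5 (fail-walked)  → match P1@[10:10]
i=11 'b': node 5→17 (fail-walked)
i=12 'd': node 17→15 (fail-walked)
i=13 'a': node 15→5 (fail-walked)  → match P1@[13:13]
i=14 'b': node 5→17 (fail-walked)
i=15 'e': node 17→18
i=16 'b': node 18→19  → match P6@[14:16]
i=17 'e': node 19→3 (fail-walked)
i=18 'd': node 3→15 (fail-walked)
i=19 'b': node 15→16  → match P5@[18:19]
i=20 'd': node 16→15 (fail-walked)

Result: [[5,3],[8,5],[10,1],[13,1],[16,6],[19,5]]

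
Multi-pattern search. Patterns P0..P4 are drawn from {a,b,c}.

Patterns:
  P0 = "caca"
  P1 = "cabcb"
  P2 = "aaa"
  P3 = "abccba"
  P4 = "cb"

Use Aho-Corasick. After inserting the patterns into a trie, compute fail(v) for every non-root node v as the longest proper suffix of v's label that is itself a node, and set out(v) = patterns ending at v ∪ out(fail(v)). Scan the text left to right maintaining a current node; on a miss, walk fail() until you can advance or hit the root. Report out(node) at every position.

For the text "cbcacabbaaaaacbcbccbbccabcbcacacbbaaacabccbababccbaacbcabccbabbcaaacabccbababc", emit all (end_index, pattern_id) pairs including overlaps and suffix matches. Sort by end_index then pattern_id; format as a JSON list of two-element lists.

Construct AC machine:
Trie nodes:
  0='ε' goto a→8 c→1
  1='c' goto a→2 b→16
  2='ca' goto b→5 c→3
  3='cac' goto a→4
  4='caca' goto ·  ←P0
  5='cab' goto c→6
  6='cabc' goto b→7
  7='cabcb' goto ·  ←P1
  8='a' goto a→9 b→11
  9='aa' goto a→10
  10='aaa' goto ·  ←P2
  11='ab' goto c→12
  12='abc' goto c→13
  13='abcc' goto b→14
  14='abccb' goto a→15
  15='abccba' goto ·  ←P3
  16='cb' goto ·  ←P4

BFS fail/out derivation:
  n1('c'): parent n0 fail=0; on 'c' 0 → fail=0;  out ∅∪∅=∅
  n8('a'): parent n0 fail=0; on 'a' 0 → fail=0;  out ∅∪∅=∅
  n2('ca'): parent n1 fail=0; on 'a' 0 → fail=8;  out ∅∪∅=∅
  n9('aa'): parent n8 fail=0; on 'a' 0 → fail=8;  out ∅∪∅=∅
  n11('ab'): parent n8 fail=0; on 'b' 0 → fail=0;  out ∅∪∅=∅
  n16('cb'): parent n1 fail=0; on 'b' 0 → fail=0;  out {4}∪∅={4}
  n3('cac'): parent n2 fail=8; on 'c' 8→0 → fail=1;  out ∅∪∅=∅
  n5('cab'): parent n2 fail=8; on 'b' 8 → fail=11;  out ∅∪∅=∅
  n10('aaa'): parent n9 fail=8; on 'a' 8 → fail=9;  out {2}∪∅={2}
  n12('abc'): parent n11 fail=0; on 'c' 0 → fail=1;  out ∅∪∅=∅
  n4('caca'): parent n3 fail=1; on 'a' 1 → fail=2;  out {0}∪∅={0}
  n6('cabc'): parent n5 fail=11; on 'c' 11 → fail=12;  out ∅∪∅=∅
  n13('abcc'): parent n12 fail=1; on 'c' 1→0 → fail=1;  out ∅∪∅=∅
  n7('cabcb'): parent n6 fail=12; on 'b' 12→1 → fail=16;  out {1}∪{4}={1,4}
  n14('abccb'): parent n13 fail=1; on 'b' 1 → fail=16;  out ∅∪{4}={4}
  n15('abccba'): parent n14 fail=16; on 'a' 16→0 → fail=8;  out {3}∪∅={3}

Text stream:
i=0 'c': node 0→1
i=1 'b': node 1→16  → match P4@[0:1]
i=2 'c': node 16→1 (fail-walked)
i=3 'a': node 1→2
i=4 'c': node 2→3
i=5 'a': node 3→4  → match P0@[2:5]
i=6 'b': node 4→5 (fail-walked)
i=7 'b': node 5→0 (fail-walked)
i=8 'a': node 0→8
i=9 'a': node 8→9
i=10 'a': node 9→10  → match P2@[8:10]
i=11 'a': node 10→10 (fail-walked)  → match P2@[9:11]
i=12 'a': node 10→10 (fail-walked)  → match P2@[10:12]
i=13 'c': node 10→1 (fail-walked)
i=14 'b': node 1→16  → match P4@[13:14]
i=15 'c': node 16→1 (fail-walked)
i=16 'b': node 1→16  → match P4@[15:16]
i=17 'c': node 16→1 (fail-walked)
i=18 'c': node 1→1 (fail-walked)
i=19 'b': node 1→16  → match P4@[18:19]
i=20 'b': node 16→0 (fail-walked)
i=21 'c': node 0→1
i=22 'c': node 1→1 (fail-walked)
i=23 'a': node 1→2
i=24 'b': node 2→5
i=25 'c': node 5→6
i=26 'b': node 6→7  → match P1@[22:26],P4@[25:26]
i=27 'c': node 7→1 (fail-walked)
i=28 'a': node 1→2
i=29 'c': node 2→3
i=30 'a': node 3→4  → match P0@[27:30]
i=31 'c': node 4→3 (fail-walked)
i=32 'b': node 3→16 (fail-walked)  → match P4@[31:32]
i=33 'b': node 16→0 (fail-walked)
i=34 'a': node 0→8
i=35 'a': node 8→9
i=36 'a': node 9→10  → match P2@[34:36]
i=37 'c': node 10→1 (fail-walked)
i=38 'a': node 1→2
i=39 'b': node 2→5
i=40 'c': node 5→6
i=41 'c': node 6→13 (fail-walked)
i=42 'b': node 13→14  → match P4@[41:42]
i=43 'a': node 14→15  → match P3@[38:43]
i=44 'b': node 15→11 (fail-walked)
i=45 'a': node 11→8 (fail-walked)
i=46 'b': node 8→11
i=47 'c': node 11→12
i=48 'c': node 12→13
i=49 'b': node 13→14  → match P4@[48:49]
i=50 'a': node 14→15  → match P3@[45:50]
i=51 'a': node 15→9 (fail-walked)
i=52 'c': node 9→1 (fail-walked)
i=53 'b': node 1→16  → match P4@[52:53]
i=54 'c': node 16→1 (fail-walked)
i=55 'a': node 1→2
i=56 'b': node 2→5
i=57 'c': node 5→6
i=58 'c': node 6→13 (fail-walked)
i=59 'b': node 13→14  → match P4@[58:59]
i=60 'a': node 14→15  → match P3@[55:60]
i=61 'b': node 15→11 (fail-walked)
i=62 'b': node 11→0 (fail-walked)
i=63 'c': node 0→1
i=64 'a': node 1→2
i=65 'a': node 2→9 (fail-walked)
i=66 'a': node 9→10  → match P2@[64:66]
i=67 'c': node 10→1 (fail-walked)
i=68 'a': node 1→2
i=69 'b': node 2→5
i=70 'c': node 5→6
i=71 'c': node 6→13 (fail-walked)
i=72 'b': node 13→14  → match P4@[71:72]
i=73 'a': node 14→15  → match P3@[68:73]
i=74 'b': node 15→11 (fail-walked)
i=75 'a': node 11→8 (fail-walked)
i=76 'b': node 8→11
i=77 'c': node 11→12

Result: [[1,4],[5,0],[10,2],[11,2],[12,2],[14,4],[16,4],[19,4],[26,1],[26,4],[30,0],[32,4],[36,2],[42,4],[43,3],[49,4],[50,3],[53,4],[59,4],[60,3],[66,2],[72,4],[73,3]]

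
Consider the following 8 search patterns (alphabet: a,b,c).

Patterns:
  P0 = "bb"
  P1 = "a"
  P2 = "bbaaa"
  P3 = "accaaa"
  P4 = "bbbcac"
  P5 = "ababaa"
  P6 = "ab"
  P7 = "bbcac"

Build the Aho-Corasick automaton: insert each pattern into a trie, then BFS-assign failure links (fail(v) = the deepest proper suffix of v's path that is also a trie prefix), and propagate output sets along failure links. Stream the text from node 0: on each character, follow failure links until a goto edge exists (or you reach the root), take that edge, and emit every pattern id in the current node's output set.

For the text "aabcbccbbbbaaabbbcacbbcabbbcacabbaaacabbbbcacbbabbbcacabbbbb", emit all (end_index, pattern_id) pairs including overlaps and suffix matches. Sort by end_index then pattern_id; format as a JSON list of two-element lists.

Construct AC machine:
Trie nodes:
  n0 'ε': a→3 b→1
  n1 'b': b→2
  n2 'bb': a→4 b→12 c→21  ←P0
  n3 'a': b→16 c→7  ←P1
  n4 'bba': a→5
  n5 'bbaa': a→6
  n6 'bbaaa': ·  ←P2
  n7 'ac': c→8
  n8 'acc': a→9
  n9 'acca': a→10
  n10 'accaa': a→11
  n11 'accaaa': ·  ←P3
  n12 'bbb': c→13
  n13 'bbbc': a→14
  n14 'bbbca': c→15
  n15 'bbbcac': ·  ←P4
  n16 'ab': a→17  ←P6
  n17 'aba': b→18
  n18 'abab': a→19
  n19 'ababa': a→20
  n20 'ababaa': ·  ←P5
  n21 'bbc': a→22
  n22 'bbca': c→23
  n23 'bbcac': ·  ←P7

BFS fail/out derivation:
  fail(1) 'b': from fail(0)=0 chase 'b': 0 ⇒ 0;  out=∅∪out(0)=∅
  fail(3) 'a': from fail(0)=0 chase 'a': 0 ⇒ 0;  out={1}∪out(0)={1}
  fail(2) 'bb': from fail(1)=0 chase 'b': 0 ⇒ 1;  out={0}∪out(1)={0}
  fail(7) 'ac': from fail(3)=0 chase 'c': 0 ⇒ 0;  out=∅∪out(0)=∅
  fail(16) 'ab': from fail(3)=0 chase 'b': 0 ⇒ 1;  out={6}∪out(1)={6}
  fail(4) 'bba': from fail(2)=1 chase 'a': 1→0 ⇒ 3;  out=∅∪out(3)={1}
  fail(8) 'acc': from fail(7)=0 chase 'c': 0 ⇒ 0;  out=∅∪out(0)=∅
  fail(12) 'bbb': from fail(2)=1 chase 'b': 1 ⇒ 2;  out=∅∪out(2)={0}
  fail(17) 'aba': from fail(16)=1 chase 'a': 1→0 ⇒ 3;  out=∅∪out(3)={1}
  fail(21) 'bbc': from fail(2)=1 chase 'c': 1→0 ⇒ 0;  out=∅∪out(0)=∅
  fail(5) 'bbaa': from fail(4)=3 chase 'a': 3→0 ⇒ 3;  out=∅∪out(3)={1}
  fail(9) 'acca': from fail(8)=0 chase 'a': 0 ⇒ 3;  out=∅∪out(3)={1}
  fail(13) 'bbbc': from fail(12)=2 chase 'c': 2 ⇒ 21;  out=∅∪out(21)=∅
  fail(18) 'abab': from fail(17)=3 chase 'b': 3 ⇒ 16;  out=∅∪out(16)={6}
  fail(22) 'bbca': from fail(21)=0 chase 'a': 0 ⇒ 3;  out=∅∪out(3)={1}
  fail(6) 'bbaaa': from fail(5)=3 chase 'a': 3→0 ⇒ 3;  out={2}∪out(3)={1,2}
  fail(10) 'accaa': from fail(9)=3 chase 'a': 3→0 ⇒ 3;  out=∅∪out(3)={1}
  fail(14) 'bbbca': from fail(13)=21 chase 'a': 21 ⇒ 22;  out=∅∪out(22)={1}
  fail(19) 'ababa': from fail(18)=16 chase 'a': 16 ⇒ 17;  out=∅∪out(17)={1}
  fail(23) 'bbcac': from fail(22)=3 chase 'c': 3 ⇒ 7;  out={7}∪out(7)={7}
  fail(11) 'accaaa': from fail(10)=3 chase 'a': 3→0 ⇒ 3;  out={3}∪out(3)={1,3}
  fail(15) 'bbbcac': from fail(14)=22 chase 'c': 22 ⇒ 23;  out={4}∪out(23)={4,7}
  fail(20) 'ababaa': from fail(19)=17 chase 'a': 17→3→0 ⇒ 3;  out={5}∪out(3)={1,5}

Run:
[0] read 'a'  n0⇒n3  emit P1@[0:0]
[1] read 'a'  n3⇒n3 ·f  emit P1@[1:1]
[2] read 'b'  n3⇒n16  emit P6@[1:2]
[3] read 'c'  n16⇒n0 ·f
[4] read 'b'  n0⇒n1
[5] read 'c'  n1⇒n0 ·f
[6] read 'c'  n0⇒n0
[7] read 'b'  n0⇒n1
[8] read 'b'  n1⇒n2  emit P0@[7:8]
[9] read 'b'  n2⇒n12  emit P0@[8:9]
[10] read 'b'  n12⇒n12 ·f  emit P0@[9:10]
[11] read 'a'  n12⇒n4 ·f  emit P1@[11:11]
[12] read 'a'  n4⇒n5  emit P1@[12:12]
[13] read 'a'  n5⇒n6  emit P1@[13:13],P2@[9:13]
[14] read 'b'  n6⇒n16 ·f  emit P6@[13:14]
[15] read 'b'  n16⇒n2 ·f  emit P0@[14:15]
[16] read 'b'  n2⇒n12  emit P0@[15:16]
[17] read 'c'  n12⇒n13
[18] read 'a'  n13⇒n14  emit P1@[18:18]
[19] read 'c'  n14⇒n15  emit P4@[14:19],P7@[15:19]
[20] read 'b'  n15⇒n1 ·f
[21] read 'b'  n1⇒n2  emit P0@[20:21]
[22] read 'c'  n2⇒n21
[23] read 'a'  n21⇒n22  emit P1@[23:23]
[24] read 'b'  n22⇒n16 ·f  emit P6@[23:24]
[25] read 'b'  n16⇒n2 ·f  emit P0@[24:25]
[26] read 'b'  n2⇒n12  emit P0@[25:26]
[27] read 'c'  n12⇒n13
[28] read 'a'  n13⇒n14  emit P1@[28:28]
[29] read 'c'  n14⇒n15  emit P4@[24:29],P7@[25:29]
[30] read 'a'  n15⇒n3 ·f  emit P1@[30:30]
[31] read 'b'  n3⇒n16  emit P6@[30:31]
[32] read 'b'  n16⇒n2 ·f  emit P0@[31:32]
[33] read 'a'  n2⇒n4  emit P1@[33:33]
[34] read 'a'  n4⇒n5  emit P1@[34:34]
[35] read 'a'  n5⇒n6  emit P1@[35:35],P2@[31:35]
[36] read 'c'  n6⇒n7 ·f
[37] read 'a'  n7⇒n3 ·f  emit P1@[37:37]
[38] read 'b'  n3⇒n16  emit P6@[37:38]
[39] read 'b'  n16⇒n2 ·f  emit P0@[38:39]
[40] read 'b'  n2⇒n12  emit P0@[39:40]
[41] read 'b'  n12⇒n12 ·f  emit P0@[40:41]
[42] read 'c'  n12⇒n13
[43] read 'a'  n13⇒n14  emit P1@[43:43]
[44] read 'c'  n14⇒n15  emit P4@[39:44],P7@[40:44]
[45] read 'b'  n15⇒n1 ·f
[46] read 'b'  n1⇒n2  emit P0@[45:46]
[47] read 'a'  n2⇒n4  emit P1@[47:47]
[48] read 'b'  n4⇒n16 ·f  emit P6@[47:48]
[49] read 'b'  n16⇒n2 ·f  emit P0@[48:49]
[50] read 'b'  n2⇒n12  emit P0@[49:50]
[51] read 'c'  n12⇒n13
[52] read 'a'  n13⇒n14  emit P1@[52:52]
[53] read 'c'  n14⇒n15  emit P4@[48:53],P7@[49:53]
[54] read 'a'  n15⇒n3 ·f  emit P1@[54:54]
[55] read 'b'  n3⇒n16  emit P6@[54:55]
[56] read 'b'  n16⇒n2 ·f  emit P0@[55:56]
[57] read 'b'  n2⇒n12  emit P0@[56:57]
[58] read 'b'  n12⇒n12 ·f  emit P0@[57:58]
[59] read 'b'  n12⇒n12 ·f  emit P0@[58:59]

Result: [[0,1],[1,1],[2,6],[8,0],[9,0],[10,0],[11,1],[12,1],[13,1],[13,2],[14,6],[15,0],[16,0],[18,1],[19,4],[19,7],[21,0],[23,1],[24,6],[25,0],[26,0],[28,1],[29,4],[29,7],[30,1],[31,6],[32,0],[33,1],[34,1],[35,1],[35,2],[37,1],[38,6],[39,0],[40,0],[41,0],[43,1],[44,4],[44,7],[46,0],[47,1],[48,6],[49,0],[50,0],[52,1],[53,4],[53,7],[54,1],[55,6],[56,0],[57,0],[58,0],[59,0]]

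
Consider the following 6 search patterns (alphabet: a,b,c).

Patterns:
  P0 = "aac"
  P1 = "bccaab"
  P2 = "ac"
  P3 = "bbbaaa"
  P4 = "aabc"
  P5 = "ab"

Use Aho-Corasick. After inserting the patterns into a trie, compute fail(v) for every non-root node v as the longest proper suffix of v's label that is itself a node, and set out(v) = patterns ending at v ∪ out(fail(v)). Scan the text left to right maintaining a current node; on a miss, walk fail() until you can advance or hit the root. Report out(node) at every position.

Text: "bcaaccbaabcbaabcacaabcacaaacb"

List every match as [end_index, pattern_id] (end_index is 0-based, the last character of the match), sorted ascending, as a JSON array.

Build:
Trie nodes:
  0='ε' goto a→1 b→4
  1='a' goto a→2 b→18 c→10
  2='aa' goto b→16 c→3
  3='aac' goto ·  [P0 ends]
  4='b' goto b→11 c→5
  5='bc' goto c→6
  6='bcc' goto a→7
  7='bcca' goto a→8
  8='bccaa' goto b→9
  9='bccaab' goto ·  [P1 ends]
  10='ac' goto ·  [P2 ends]
  11='bb' goto b→12
  12='bbb' goto a→13
  13='bbba' goto a→14
  14='bbbaa' goto a→15
  15='bbbaaa' goto ·  [P3 ends]
  16='aab' goto c→17
  17='aabc' goto ·  [P4 ends]
  18='ab' goto ·  [P5 ends]

BFS fail/out derivation:
  fail(1) 'a': from fail(0)=0 chase 'a': 0 ⇒ 0;  out=∅∪out(0)=∅
  fail(4) 'b': from fail(0)=0 chase 'b': 0 ⇒ 0;  out=∅∪out(0)=∅
  fail(2) 'aa': from fail(1)=0 chase 'a': 0 ⇒ 1;  out=∅∪out(1)=∅
  fail(5) 'bc': from fail(4)=0 chase 'c': 0 ⇒ 0;  out=∅∪out(0)=∅
  fail(10) 'ac': from fail(1)=0 chase 'c': 0 ⇒ 0;  out={2}∪out(0)={2}
  fail(11) 'bb': from fail(4)=0 chase 'b': 0 ⇒ 4;  out=∅∪out(4)=∅
  fail(18) 'ab': from fail(1)=0 chase 'b': 0 ⇒ 4;  out={5}∪out(4)={5}
  fail(3) 'aac': from fail(2)=1 chase 'c': 1 ⇒ 10;  out={0}∪out(10)={0,2}
  fail(6) 'bcc': from fail(5)=0 chase 'c': 0 ⇒ 0;  out=∅∪out(0)=∅
  fail(12) 'bbb': from fail(11)=4 chase 'b': 4 ⇒ 11;  out=∅∪out(11)=∅
  fail(16) 'aab': from fail(2)=1 chase 'b': 1 ⇒ 18;  out=∅∪out(18)={5}
  fail(7) 'bcca': from fail(6)=0 chase 'a': 0 ⇒ 1;  out=∅∪out(1)=∅
  fail(13) 'bbba': from fail(12)=11 chase 'a': 11→4→0 ⇒ 1;  out=∅∪out(1)=∅
  fail(17) 'aabc': from fail(16)=18 chase 'c': 18→4 ⇒ 5;  out={4}∪out(5)={4}
  fail(8) 'bccaa': from fail(7)=1 chase 'a': 1 ⇒ 2;  out=∅∪out(2)=∅
  fail(14) 'bbbaa': from fail(13)=1 chase 'a': 1 ⇒ 2;  out=∅∪out(2)=∅
  fail(9) 'bccaab': from fail(8)=2 chase 'b': 2 ⇒ 16;  out={1}∪out(16)={1,5}
  fail(15) 'bbbaaa': from fail(14)=2 chase 'a': 2→1 ⇒ 2;  out={3}∪out(2)={3}

Text stream:
[0] read 'b'  n0⇒n4
[1] read 'c'  n4⇒n5
[2] read 'a'  n5⇒n1 (fail-walked)
[3] read 'a'  n1⇒n2
[4] read 'c'  n2⇒n3  → match P0@[2:4],P2@[3:4]
[5] read 'c'  n3⇒n0 (fail-walked)
[6] read 'b'  n0⇒n4
[7] read 'a'  n4⇒n1 (fail-walked)
[8] read 'a'  n1⇒n2
[9] read 'b'  n2⇒n16  → match P5@[8:9]
[10] read 'c'  n16⇒n17  → match P4@[7:10]
[11] read 'b'  n17⇒n4 (fail-walked)
[12] read 'a'  n4⇒n1 (fail-walked)
[13] read 'a'  n1⇒n2
[14] read 'b'  n2⇒n16  → match P5@[13:14]
[15] read 'c'  n16⇒n17  → match P4@[12:15]
[16] read 'a'  n17⇒n1 (fail-walked)
[17] read 'c'  n1⇒n10  → match P2@[16:17]
[18] read 'a'  n10⇒n1 (fail-walked)
[19] read 'a'  n1⇒n2
[20] read 'b'  n2⇒n16  → match P5@[19:20]
[21] read 'c'  n16⇒n17  → match P4@[18:21]
[22] read 'a'  n17⇒n1 (fail-walked)
[23] read 'c'  n1⇒n10  → match P2@[22:23]
[24] read 'a'  n10⇒n1 (fail-walked)
[25] read 'a'  n1⇒n2
[26] read 'a'  n2⇒n2 (fail-walked)
[27] read 'c'  n2⇒n3  → match P0@[25:27],P2@[26:27]
[28] read 'b'  n3⇒n4 (fail-walked)

Result: [[4,0],[4,2],[9,5],[10,4],[14,5],[15,4],[17,2],[20,5],[21,4],[23,2],[27,0],[27,2]]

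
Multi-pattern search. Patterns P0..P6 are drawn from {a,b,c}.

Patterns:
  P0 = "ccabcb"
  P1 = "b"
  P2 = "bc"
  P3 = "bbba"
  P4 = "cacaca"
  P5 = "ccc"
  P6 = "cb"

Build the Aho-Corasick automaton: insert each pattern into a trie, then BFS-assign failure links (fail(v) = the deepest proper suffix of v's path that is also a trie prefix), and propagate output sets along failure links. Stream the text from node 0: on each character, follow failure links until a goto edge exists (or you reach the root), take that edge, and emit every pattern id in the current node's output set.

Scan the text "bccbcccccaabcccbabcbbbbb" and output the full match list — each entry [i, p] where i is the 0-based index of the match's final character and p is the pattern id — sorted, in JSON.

Build:
Trie (insert patterns):
  n0 'ε': b→7 c→1
  n1 'c': a→12 b→18 c→2
  n2 'cc': a→3 c→17
  n3 'cca': b→4
  n4 'ccab': c→5
  n5 'ccabc': b→6
  n6 'ccabcb': ·  ←P0
  n7 'b': b→9 c→8  ←P1
  n8 'bc': ·  ←P2
  n9 'bb': b→10
  n10 'bbb': a→11
  n11 'bbba': ·  ←P3
  n12 'ca': c→13
  n13 'cac': a→14
  n14 'caca': c→15
  n15 'cacac': a→16
  n16 'cacaca': ·  ←P4
  n17 'ccc': ·  ←P5
  n18 'cb': ·  ←P6

BFS fail/out derivation:
  n1('c'): parent n0 fail=0; on 'c' 0 → fail=0;  out ∅∪∅=∅
  n7('b'): parent n0 fail=0; on 'b' 0 → fail=0;  out {1}∪∅={1}
  n2('cc'): parent n1 fail=0; on 'c' 0 → fail=1;  out ∅∪∅=∅
  n8('bc'): parent n7 fail=0; on 'c' 0 → fail=1;  out {2}∪∅={2}
  n9('bb'): parent n7 fail=0; on 'b' 0 → fail=7;  out ∅∪{1}={1}
  n12('ca'): parent n1 fail=0; on 'a' 0 → fail=0;  out ∅∪∅=∅
  n18('cb'): parent n1 fail=0; on 'b' 0 → fail=7;  out {6}∪{1}={1,6}
  n3('cca'): parent n2 fail=1; on 'a' 1 → fail=12;  out ∅∪∅=∅
  n10('bbb'): parent n9 fail=7; on 'b' 7 → fail=9;  out ∅∪{1}={1}
  n13('cac'): parent n12 fail=0; on 'c' 0 → fail=1;  out ∅∪∅=∅
  n17('ccc'): parent n2 fail=1; on 'c' 1 → fail=2;  out {5}∪∅={5}
  n4('ccab'): parent n3 fail=12; on 'b' 12→0 → fail=7;  out ∅∪{1}={1}
  n11('bbba'): parent n10 fail=9; on 'a' 9→7→0 → fail=0;  out {3}∪∅={3}
  n14('caca'): parent n13 fail=1; on 'a' 1 → fail=12;  out ∅∪∅=∅
  n5('ccabc'): parent n4 fail=7; on 'c' 7 → fail=8;  out ∅∪{2}={2}
  n15('cacac'): parent n14 fail=12; on 'c' 12 → fail=13;  out ∅∪∅=∅
  n6('ccabcb'): parent n5 fail=8; on 'b' 8→1 → fail=18;  out {0}∪{1,6}={0,1,6}
  n16('cacaca'): parent n15 fail=13; on 'a' 13 → fail=14;  out {4}∪∅={4}

Scan:
[0] read 'b'  n0⇒n7  → match P1@[0:0]
[1] read 'c'  n7⇒n8  → match P2@[0:1]
[2] read 'c'  n8⇒n2 ·f
[3] read 'b'  n2⇒n18 ·f  → match P1@[3:3],P6@[2:3]
[4] read 'c'  n18⇒n8 ·f  → match P2@[3:4]
[5] read 'c'  n8⇒n2 ·f
[6] read 'c'  n2⇒n17  → match P5@[4:6]
[7] read 'c'  n17⇒n17 ·f  → match P5@[5:7]
[8] read 'c'  n17⇒n17 ·f  → match P5@[6:8]
[9] read 'a'  n17⇒n3 ·f
[10] read 'a'  n3⇒n0 ·f
[11] read 'b'  n0⇒n7  → match P1@[11:11]
[12] read 'c'  n7⇒n8  → match P2@[11:12]
[13] read 'c'  n8⇒n2 ·f
[14] read 'c'  n2⇒n17  → match P5@[12:14]
[15] read 'b'  n17⇒n18 ·f  → match P1@[15:15],P6@[14:15]
[16] read 'a'  n18⇒n0 ·f
[17] read 'b'  n0⇒n7  → match P1@[17:17]
[18] read 'c'  n7⇒n8  → match P2@[17:18]
[19] read 'b'  n8⇒n18 ·f  → match P1@[19:19],P6@[18:19]
[20] read 'b'  n18⇒n9 ·f  → match P1@[20:20]
[21] read 'b'  n9⇒n10  → match P1@[21:21]
[22] read 'b'  n10⇒n10 ·f  → match P1@[22:22]
[23] read 'b'  n10⇒n10 ·f  → match P1@[23:23]

Matches: [[0,1],[1,2],[3,1],[3,6],[4,2],[6,5],[7,5],[8,5],[11,1],[12,2],[14,5],[15,1],[15,6],[17,1],[18,2],[19,1],[19,6],[20,1],[21,1],[22,1],[23,1]]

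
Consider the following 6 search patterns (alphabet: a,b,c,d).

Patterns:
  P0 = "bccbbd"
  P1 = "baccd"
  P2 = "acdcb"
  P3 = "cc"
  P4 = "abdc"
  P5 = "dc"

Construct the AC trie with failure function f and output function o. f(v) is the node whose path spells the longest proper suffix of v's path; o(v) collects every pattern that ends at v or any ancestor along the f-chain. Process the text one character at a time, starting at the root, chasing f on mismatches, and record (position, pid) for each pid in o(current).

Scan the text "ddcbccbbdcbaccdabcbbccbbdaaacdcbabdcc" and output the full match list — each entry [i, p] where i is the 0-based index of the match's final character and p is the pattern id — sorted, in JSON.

Build:
Trie nodes:
  0='ε' goto a→11 b→1 c→16 d→21
  1='b' goto a→7 c→2
  2='bc' goto c→3
  3='bcc' goto b→4
  4='bccb' goto b→5
  5='bccbb' goto d→6
  6='bccbbd' goto ·  ←P0
  7='ba' goto c→8
  8='bac' goto c→9
  9='bacc' goto d→10
  10='baccd' goto ·  ←P1
  11='a' goto b→18 c→12
  12='ac' goto d→13
  13='acd' goto c→14
  14='acdc' goto b→15
  15='acdcb' goto ·  ←P2
  16='c' goto c→17
  17='cc' goto ·  ←P3
  18='ab' goto d→19
  19='abd' goto c→20
  20='abdc' goto ·  ←P4
  21='d' goto c→22
  22='dc' goto ·  ←P5

BFS fail/out derivation:
  fail(1) 'b': from fail(0)=0 chase 'b': 0 ⇒ 0;  out=∅∪out(0)=∅
  fail(11) 'a': from fail(0)=0 chase 'a': 0 ⇒ 0;  out=∅∪out(0)=∅
  fail(16) 'c': from fail(0)=0 chase 'c': 0 ⇒ 0;  out=∅∪out(0)=∅
  fail(21) 'd': from fail(0)=0 chase 'd': 0 ⇒ 0;  out=∅∪out(0)=∅
  fail(2) 'bc': from fail(1)=0 chase 'c': 0 ⇒ 16;  out=∅∪out(16)=∅
  fail(7) 'ba': from fail(1)=0 chase 'a': 0 ⇒ 11;  out=∅∪out(11)=∅
  fail(12) 'ac': from fail(11)=0 chase 'c': 0 ⇒ 16;  out=∅∪out(16)=∅
  fail(17) 'cc': from fail(16)=0 chase 'c': 0 ⇒ 16;  out={3}∪out(16)={3}
  fail(18) 'ab': from fail(11)=0 chase 'b': 0 ⇒ 1;  out=∅∪out(1)=∅
  fail(22) 'dc': from fail(21)=0 chase 'c': 0 ⇒ 16;  out={5}∪out(16)={5}
  fail(3) 'bcc': from fail(2)=16 chase 'c': 16 ⇒ 17;  out=∅∪out(17)={3}
  fail(8) 'bac': from fail(7)=11 chase 'c': 11 ⇒ 12;  out=∅∪out(12)=∅
  fail(13) 'acd': from fail(12)=16 chase 'd': 16→0 ⇒ 21;  out=∅∪out(21)=∅
  fail(19) 'abd': from fail(18)=1 chase 'd': 1→0 ⇒ 21;  out=∅∪out(21)=∅
  fail(4) 'bccb': from fail(3)=17 chase 'b': 17→16→0 ⇒ 1;  out=∅∪out(1)=∅
  fail(9) 'bacc': from fail(8)=12 chase 'c': 12→16 ⇒ 17;  out=∅∪out(17)={3}
  fail(14) 'acdc': from fail(13)=21 chase 'c': 21 ⇒ 22;  out=∅∪out(22)={5}
  fail(20) 'abdc': from fail(19)=21 chase 'c': 21 ⇒ 22;  out={4}∪out(22)={4,5}
  fail(5) 'bccbb': from fail(4)=1 chase 'b': 1→0 ⇒ 1;  out=∅∪out(1)=∅
  fail(10) 'baccd': from fail(9)=17 chase 'd': 17→16→0 ⇒ 21;  out={1}∪out(21)={1}
  fail(15) 'acdcb': from fail(14)=22 chase 'b': 22→16→0 ⇒ 1;  out={2}∪out(1)={2}
  fail(6) 'bccbbd': from fail(5)=1 chase 'd': 1→0 ⇒ 21;  out={0}∪out(21)={0}

Scan:
pos 0 'd': at 21
pos 1 'd': at 21 (via fail)
pos 2 'c': at 22  → match P5@[1:2]
pos 3 'b': at 1 (via fail)
pos 4 'c': at 2
pos 5 'c': at 3  → match P3@[4:5]
pos 6 'b': at 4
pos 7 'b': at 5
pos 8 'd': at 6  → match P0@[3:8]
pos 9 'c': at 22 (via fail)  → match P5@[8:9]
pos 10 'b': at 1 (via fail)
pos 11 'a': at 7
pos 12 'c': at 8
pos 13 'c': at 9  → match P3@[12:13]
pos 14 'd': at 10  → match P1@[10:14]
pos 15 'a': at 11 (via fail)
pos 16 'b': at 18
pos 17 'c': at 2 (via fail)
pos 18 'b': at 1 (via fail)
pos 19 'b': at 1 (via fail)
pos 20 'c': at 2
pos 21 'c': at 3  → match P3@[20:21]
pos 22 'b': at 4
pos 23 'b': at 5
pos 24 'd': at 6  → match P0@[19:24]
pos 25 'a': at 11 (via fail)
pos 26 'a': at 11 (via fail)
pos 27 'a': at 11 (via fail)
pos 28 'c': at 12
pos 29 'd': at 13
pos 30 'c': at 14  → match P5@[29:30]
pos 31 'b': at 15  → match P2@[27:31]
pos 32 'a': at 7 (via fail)
pos 33 'b': at 18 (via fail)
pos 34 'd': at 19
pos 35 'c': at 20  → match P4@[32:35],P5@[34:35]
pos 36 'c': at 17 (via fail)  → match P3@[35:36]

All matches (sorted): [[2,5],[5,3],[8,0],[9,5],[13,3],[14,1],[21,3],[24,0],[30,5],[31,2],[35,4],[35,5],[36,3]]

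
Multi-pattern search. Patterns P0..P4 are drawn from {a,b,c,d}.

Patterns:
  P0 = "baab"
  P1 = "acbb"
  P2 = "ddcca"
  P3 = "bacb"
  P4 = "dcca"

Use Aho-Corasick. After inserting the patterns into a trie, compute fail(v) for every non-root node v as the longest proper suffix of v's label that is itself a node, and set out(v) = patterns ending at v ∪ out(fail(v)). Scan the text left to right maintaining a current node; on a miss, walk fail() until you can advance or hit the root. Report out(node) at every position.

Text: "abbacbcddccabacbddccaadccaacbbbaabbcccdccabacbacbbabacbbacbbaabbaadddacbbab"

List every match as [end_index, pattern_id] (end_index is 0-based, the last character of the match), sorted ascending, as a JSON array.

Construct AC machine:
Trie (insert patterns):
  0='ε' goto a→5 b→1 d→9
  1='b' goto a→2
  2='ba' goto a→3 c→14
  3='baa' goto b→4
  4='baab' goto ·  [P0 ends]
  5='a' goto c→6
  6='ac' goto b→7
  7='acb' goto b→8
  8='acbb' goto ·  [P1 ends]
  9='d' goto c→16 d→10
  10='dd' goto c→11
  11='ddc' goto c→12
  12='ddcc' goto a→13
  13='ddcca' goto ·  [P2 ends]
  14='bac' goto b→15
  15='bacb' goto ·  [P3 ends]
  16='dc' goto c→17
  17='dcc' goto a→18
  18='dcca' goto ·  [P4 ends]

Failure links (BFS by depth):
  n1('b'): parent n0 fail=0; on 'b' 0 → fail=0;  out ∅∪∅=∅
  n5('a'): parent n0 fail=0; on 'a' 0 → fail=0;  out ∅∪∅=∅
  n9('d'): parent n0 fail=0; on 'd' 0 → fail=0;  out ∅∪∅=∅
  n2('ba'): parent n1 fail=0; on 'a' 0 → fail=5;  out ∅∪∅=∅
  n6('ac'): parent n5 fail=0; on 'c' 0 → fail=0;  out ∅∪∅=∅
  n10('dd'): parent n9 fail=0; on 'd' 0 → fail=9;  out ∅∪∅=∅
  n16('dc'): parent n9 fail=0; on 'c' 0 → fail=0;  out ∅∪∅=∅
  n3('baa'): parent n2 fail=5; on 'a' 5→0 → fail=5;  out ∅∪∅=∅
  n7('acb'): parent n6 fail=0; on 'b' 0 → fail=1;  out ∅∪∅=∅
  n11('ddc'): parent n10 fail=9; on 'c' 9 → fail=16;  out ∅∪∅=∅
  n14('bac'): parent n2 fail=5; on 'c' 5 → fail=6;  out ∅∪∅=∅
  n17('dcc'): parent n16 fail=0; on 'c' 0 → fail=0;  out ∅∪∅=∅
  n4('baab'): parent n3 fail=5; on 'b' 5→0 → fail=1;  out {0}∪∅={0}
  n8('acbb'): parent n7 fail=1; on 'b' 1→0 → fail=1;  out {1}∪∅={1}
  n12('ddcc'): parent n11 fail=16; on 'c' 16 → fail=17;  out ∅∪∅=∅
  n15('bacb'): parent n14 fail=6; on 'b' 6 → fail=7;  out {3}∪∅={3}
  n18('dcca'): parent n17 fail=0; on 'a' 0 → fail=5;  out {4}∪∅={4}
  n13('ddcca'): parent n12 fail=17; on 'a' 17 → fail=18;  out {2}∪{4}={2,4}

Scan:
[0] read 'a'  n0⇒n5
[1] read 'b'  n5⇒n1 (via fail)
[2] read 'b'  n1⇒n1 (via fail)
[3] read 'a'  n1⇒n2
[4] read 'c'  n2⇒n14
[5] read 'b'  n14⇒n15  emit P3@[2:5]
[6] read 'c'  n15⇒n0 (via fail)
[7] read 'd'  n0⇒n9
[8] read 'd'  n9⇒n10
[9] read 'c'  n10⇒n11
[10] read 'c'  n11⇒n12
[11] read 'a'  n12⇒n13  emit P2@[7:11],P4@[8:11]
[12] read 'b'  n13⇒n1 (via fail)
[13] read 'a'  n1⇒n2
[14] read 'c'  n2⇒n14
[15] read 'b'  n14⇒n15  emit P3@[12:15]
[16] read 'd'  n15⇒n9 (via fail)
[17] read 'd'  n9⇒n10
[18] read 'c'  n10⇒n11
[19] read 'c'  n11⇒n12
[20] read 'a'  n12⇒n13  emit P2@[16:20],P4@[17:20]
[21] read 'a'  n13⇒n5 (via fail)
[22] read 'd'  n5⇒n9 (via fail)
[23] read 'c'  n9⇒n16
[24] read 'c'  n16⇒n17
[25] read 'a'  n17⇒n18  emit P4@[22:25]
[26] read 'a'  n18⇒n5 (via fail)
[27] read 'c'  n5⇒n6
[28] read 'b'  n6⇒n7
[29] read 'b'  n7⇒n8  emit P1@[26:29]
[30] read 'b'  n8⇒n1 (via fail)
[31] read 'a'  n1⇒n2
[32] read 'a'  n2⇒n3
[33] read 'b'  n3⇒n4  emit P0@[30:33]
[34] read 'b'  n4⇒n1 (via fail)
[35] read 'c'  n1⇒n0 (via fail)
[36] read 'c'  n0⇒n0
[37] read 'c'  n0⇒n0
[38] read 'd'  n0⇒n9
[39] read 'c'  n9⇒n16
[40] read 'c'  n16⇒n17
[41] read 'a'  n17⇒n18  emit P4@[38:41]
[42] read 'b'  n18⇒n1 (via fail)
[43] read 'a'  n1⇒n2
[44] read 'c'  n2⇒n14
[45] read 'b'  n14⇒n15  emit P3@[42:45]
[46] read 'a'  n15⇒n2 (via fail)
[47] read 'c'  n2⇒n14
[48] read 'b'  n14⇒n15  emit P3@[45:48]
[49] read 'b'  n15⇒n8 (via fail)  emit P1@[46:49]
[50] read 'a'  n8⇒n2 (via fail)
[51] read 'b'  n2⇒n1 (via fail)
[52] read 'a'  n1⇒n2
[53] read 'c'  n2⇒n14
[54] read 'b'  n14⇒n15  emit P3@[51:54]
[55] read 'b'  n15⇒n8 (via fail)  emit P1@[52:55]
[56] read 'a'  n8⇒n2 (via fail)
[57] read 'c'  n2⇒n14
[58] read 'b'  n14⇒n15  emit P3@[55:58]
[59] read 'b'  n15⇒n8 (via fail)  emit P1@[56:59]
[60] read 'a'  n8⇒n2 (via fail)
[61] read 'a'  n2⇒n3
[62] read 'b'  n3⇒n4  emit P0@[59:62]
[63] read 'b'  n4⇒n1 (via fail)
[64] read 'a'  n1⇒n2
[65] read 'a'  n2⇒n3
[66] read 'd'  n3⇒n9 (via fail)
[67] read 'd'  n9⇒n10
[68] read 'd'  n10⇒n10 (via fail)
[69] read 'a'  n10⇒n5 (via fail)
[70] read 'c'  n5⇒n6
[71] read 'b'  n6⇒n7
[72] read 'b'  n7⇒n8  emit P1@[69:72]
[73] read 'a'  n8⇒n2 (via fail)
[74] read 'b'  n2⇒n1 (via fail)

Result: [[5,3],[11,2],[11,4],[15,3],[20,2],[20,4],[25,4],[29,1],[33,0],[41,4],[45,3],[48,3],[49,1],[54,3],[55,1],[58,3],[59,1],[62,0],[72,1]]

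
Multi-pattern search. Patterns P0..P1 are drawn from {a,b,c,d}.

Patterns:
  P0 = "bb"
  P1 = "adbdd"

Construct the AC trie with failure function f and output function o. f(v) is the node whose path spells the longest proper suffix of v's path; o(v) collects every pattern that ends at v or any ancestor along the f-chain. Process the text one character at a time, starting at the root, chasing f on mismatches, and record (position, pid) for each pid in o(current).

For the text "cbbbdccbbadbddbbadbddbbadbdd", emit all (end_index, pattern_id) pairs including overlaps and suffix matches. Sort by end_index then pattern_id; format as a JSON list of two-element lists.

Build:
Trie (insert patterns):
  0='ε' goto a→3 b→1
  1='b' goto b→2
  2='bb' goto ·  ←P0
  3='a' goto d→4
  4='ad' goto b→5
  5='adb' goto d→6
  6='adbd' goto d→7
  7='adbdd' goto ·  ←P1

BFS fail/out derivation:
  n1('b'): parent n0 fail=0; on 'b' 0 → fail=0;  out ∅∪∅=∅
  n3('a'): parent n0 fail=0; on 'a' 0 → fail=0;  out ∅∪∅=∅
  n2('bb'): parent n1 fail=0; on 'b' 0 → fail=1;  out {0}∪∅={0}
  n4('ad'): parent n3 fail=0; on 'd' 0 → fail=0;  out ∅∪∅=∅
  n5('adb'): parent n4 fail=0; on 'b' 0 → fail=1;  out ∅∪∅=∅
  n6('adbd'): parent n5 fail=1; on 'd' 1→0 → fail=0;  out ∅∪∅=∅
  n7('adbdd'): parent n6 fail=0; on 'd' 0 → fail=0;  out {1}∪∅={1}

Text stream:
i=0 'c': node 0→0
i=1 'b': node 0→1
i=2 'b': node 1→2  ** P0@[1:2]
i=3 'b': node 2→2 ·f  ** P0@[2:3]
i=4 'd': node 2→0 ·f
i=5 'c': node 0→0
i=6 'c': node 0→0
i=7 'b': node 0→1
i=8 'b': node 1→2  ** P0@[7:8]
i=9 'a': node 2→3 ·f
i=10 'd': node 3→4
i=11 'b': node 4→5
i=12 'd': node 5→6
i=13 'd': node 6→7  ** P1@[9:13]
i=14 'b': node 7→1 ·f
i=15 'b': node 1→2  ** P0@[14:15]
i=16 'a': node 2→3 ·f
i=17 'd': node 3→4
i=18 'b': node 4→5
i=19 'd': node 5→6
i=20 'd': node 6→7  ** P1@[16:20]
i=21 'b': node 7→1 ·f
i=22 'b': node 1→2  ** P0@[21:22]
i=23 'a': node 2→3 ·f
i=24 'd': node 3→4
i=25 'b': node 4→5
i=26 'd': node 5→6
i=27 'd': node 6→7  ** P1@[23:27]

Result: [[2,0],[3,0],[8,0],[13,1],[15,0],[20,1],[22,0],[27,1]]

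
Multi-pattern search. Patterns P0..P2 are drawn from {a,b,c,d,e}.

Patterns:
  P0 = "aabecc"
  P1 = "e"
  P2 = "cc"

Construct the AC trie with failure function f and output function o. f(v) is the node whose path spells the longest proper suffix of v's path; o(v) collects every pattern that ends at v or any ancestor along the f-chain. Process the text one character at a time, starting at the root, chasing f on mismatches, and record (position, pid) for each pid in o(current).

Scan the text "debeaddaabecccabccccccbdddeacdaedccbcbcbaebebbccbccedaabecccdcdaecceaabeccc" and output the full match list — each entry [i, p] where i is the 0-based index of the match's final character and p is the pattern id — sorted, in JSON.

Construct AC machine:
Trie (insert patterns):
  0='ε' goto a→1 c→8 e→7
  1='a' goto a→2
  2='aa' goto b→3
  3='aab' goto e→4
  4='aabe' goto c→5
  5='aabec' goto c→6
  6='aabecc' goto ·  [P0 ends]
  7='e' goto ·  [P1 ends]
  8='c' goto c→9
  9='cc' goto ·  [P2 ends]

Failure links (BFS by depth):
  fail(1) 'a': from fail(0)=0 chase 'a': 0 ⇒ 0;  out=∅∪out(0)=∅
  fail(7) 'e': from fail(0)=0 chase 'e': 0 ⇒ 0;  out={1}∪out(0)={1}
  fail(8) 'c': from fail(0)=0 chase 'c': 0 ⇒ 0;  out=∅∪out(0)=∅
  fail(2) 'aa': from fail(1)=0 chase 'a': 0 ⇒ 1;  out=∅∪out(1)=∅
  fail(9) 'cc': from fail(8)=0 chase 'c': 0 ⇒ 8;  out={2}∪out(8)={2}
  fail(3) 'aab': from fail(2)=1 chase 'b': 1→0 ⇒ 0;  out=∅∪out(0)=∅
  fail(4) 'aabe': from fail(3)=0 chase 'e': 0 ⇒ 7;  out=∅∪out(7)={1}
  fail(5) 'aabec': from fail(4)=7 chase 'c': 7→0 ⇒ 8;  out=∅∪out(8)=∅
  fail(6) 'aabecc': from fail(5)=8 chase 'c': 8 ⇒ 9;  out={0}∪out(9)={0,2}

Text stream:
i=0 'd': node 0→0
i=1 'e': node 0→7  → match P1@[1:1]
i=2 'b': node 7→0 (fail-walked)
i=3 'e': node 0→7  → match P1@[3:3]
i=4 'a': node 7→1 (fail-walked)
i=5 'd': node 1→0 (fail-walked)
i=6 'd': node 0→0
i=7 'a': node 0→1
i=8 'a': node 1→2
i=9 'b': node 2→3
i=10 'e': node 3→4  → match P1@[10:10]
i=11 'c': node 4→5
i=12 'c': node 5→6  → match P0@[7:12],P2@[11:12]
i=13 'c': node 6→9 (fail-walked)  → match P2@[12:13]
i=14 'a': node 9→1 (fail-walked)
i=15 'b': node 1→0 (fail-walked)
i=16 'c': node 0→8
i=17 'c': node 8→9  → match P2@[16:17]
i=18 'c': node 9→9 (fail-walked)  → match P2@[17:18]
i=19 'c': node 9→9 (fail-walked)  → match P2@[18:19]
i=20 'c': node 9→9 (fail-walked)  → match P2@[19:20]
i=21 'c': node 9→9 (fail-walked)  → match P2@[20:21]
i=22 'b': node 9→0 (fail-walked)
i=23 'd': node 0→0
i=24 'd': node 0→0
i=25 'd': node 0→0
i=26 'e': node 0→7  → match P1@[26:26]
i=27 'a': node 7→1 (fail-walked)
i=28 'c': node 1→8 (fail-walked)
i=29 'd': node 8→0 (fail-walked)
i=30 'a': node 0→1
i=31 'e': node 1→7 (fail-walked)  → match P1@[31:31]
i=32 'd': node 7→0 (fail-walked)
i=33 'c': node 0→8
i=34 'c': node 8→9  → match P2@[33:34]
i=35 'b': node 9→0 (fail-walked)
i=36 'c': node 0→8
i=37 'b': node 8→0 (fail-walked)
i=38 'c': node 0→8
i=39 'b': node 8→0 (fail-walked)
i=40 'a': node 0→1
i=41 'e': node 1→7 (fail-walked)  → match P1@[41:41]
i=42 'b': node 7→0 (fail-walked)
i=43 'e': node 0→7  → match P1@[43:43]
i=44 'b': node 7→0 (fail-walked)
i=45 'b': node 0→0
i=46 'c': node 0→8
i=47 'c': node 8→9  → match P2@[46:47]
i=48 'b': node 9→0 (fail-walked)
i=49 'c': node 0→8
i=50 'c': node 8→9  → match P2@[49:50]
i=51 'e': node 9→7 (fail-walked)  → match P1@[51:51]
i=52 'd': node 7→0 (fail-walked)
i=53 'a': node 0→1
i=54 'a': node 1→2
i=55 'b': node 2→3
i=56 'e': node 3→4  → match P1@[56:56]
i=57 'c': node 4→5
i=58 'c': node 5→6  → match P0@[53:58],P2@[57:58]
i=59 'c': node 6→9 (fail-walked)  → match P2@[58:59]
i=60 'd': node 9→0 (fail-walked)
i=61 'c': node 0→8
i=62 'd': node 8→0 (fail-walked)
i=63 'a': node 0→1
i=64 'e': node 1→7 (fail-walked)  → match P1@[64:64]
i=65 'c': node 7→8 (fail-walked)
i=66 'c': node 8→9  → match P2@[65:66]
i=67 'e': node 9→7 (fail-walked)  → match P1@[67:67]
i=68 'a': node 7→1 (fail-walked)
i=69 'a': node 1→2
i=70 'b': node 2→3
i=71 'e': node 3→4  → match P1@[71:71]
i=72 'c': node 4→5
i=73 'c': node 5→6  → match P0@[68:73],P2@[72:73]
i=74 'c': node 6→9 (fail-walked)  → match P2@[73:74]

All matches (sorted): [[1,1],[3,1],[10,1],[12,0],[12,2],[13,2],[17,2],[18,2],[19,2],[20,2],[21,2],[26,1],[31,1],[34,2],[41,1],[43,1],[47,2],[50,2],[51,1],[56,1],[58,0],[58,2],[59,2],[64,1],[66,2],[67,1],[71,1],[73,0],[73,2],[74,2]]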